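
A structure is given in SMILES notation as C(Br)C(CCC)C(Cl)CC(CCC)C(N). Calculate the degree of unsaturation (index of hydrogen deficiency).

0

Atom tally by fragment:
  BrCH2 → C:1 H:2 Br:1
  CH(CH2CH2CH3) → C:4 H:8
  CH(Cl) → C:1 H:1 Cl:1
  CH2 → C:1 H:2
  CH(CH2CH2CH3) → C:4 H:8
  CH2NH2 → C:1 H:4 N:1
Element totals:
  C: 12
  H: 25
  Br: 1
  Cl: 1
  N: 1
Molecular formula: C12H25BrClN.
DoU = (2C + 2 + N − H − X) / 2 = (2·12 + 2 + 1 − 25 − 2) / 2 = 0.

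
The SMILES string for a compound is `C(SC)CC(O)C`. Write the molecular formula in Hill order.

Atom tally by fragment:
  CH3SCH2 → C:2 H:5 S:1
  CH2 → C:1 H:2
  CH(OH) → C:1 H:2 O:1
  CH3 → C:1 H:3
Element totals:
  C: 5
  H: 12
  O: 1
  S: 1

C5H12OS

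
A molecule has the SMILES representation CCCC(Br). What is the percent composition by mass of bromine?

Atom tally by fragment:
  CH3 → C:1 H:3
  CH2 → C:1 H:2
  CH2 → C:1 H:2
  CH2Br → C:1 H:2 Br:1
Element totals:
  C: 4
  H: 9
  Br: 1
Molecular formula: C4H9Br.
Molar mass = 137.020 g/mol.
Mass from Br: 1 × 79.904 = 79.904 g/mol.
%Br = 79.904 / 137.020 × 100 = 58.32%.

58.32%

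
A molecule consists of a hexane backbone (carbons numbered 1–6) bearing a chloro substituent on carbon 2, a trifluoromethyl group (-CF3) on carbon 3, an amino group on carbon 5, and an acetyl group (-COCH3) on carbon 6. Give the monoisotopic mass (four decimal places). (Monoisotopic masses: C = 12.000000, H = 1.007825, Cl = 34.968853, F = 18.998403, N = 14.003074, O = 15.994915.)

Atom tally by fragment:
  CH3 → C:1 H:3
  CH(Cl) → C:1 H:1 Cl:1
  CH(CF3) → C:2 H:1 F:3
  CH2 → C:1 H:2
  CH(NH2) → C:1 H:3 N:1
  CH2COCH3 → C:3 H:5 O:1
Element totals:
  C: 9
  H: 15
  Cl: 1
  F: 3
  N: 1
  O: 1
Molecular formula: C9H15ClF3NO.
  M = 9(12.0) + 15(1.007825) + 34.968853 + 3(18.998403) + 14.003074 + 15.994915
    = 108.000000 + 15.117375 + 34.968853 + 56.995209 + 14.003074 + 15.994915 = 245.079426

245.0794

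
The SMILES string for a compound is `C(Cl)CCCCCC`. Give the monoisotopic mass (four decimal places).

134.0862

Atom tally by fragment:
  ClCH2 → C:1 H:2 Cl:1
  CH2 → C:1 H:2
  CH2 → C:1 H:2
  CH2 → C:1 H:2
  CH2 → C:1 H:2
  CH2 → C:1 H:2
  CH3 → C:1 H:3
Element totals:
  C: 7
  H: 15
  Cl: 1
Molecular formula: C7H15Cl.
  M = 7(12.0) + 15(1.007825) + 34.968853
    = 84.000000 + 15.117375 + 34.968853 = 134.086228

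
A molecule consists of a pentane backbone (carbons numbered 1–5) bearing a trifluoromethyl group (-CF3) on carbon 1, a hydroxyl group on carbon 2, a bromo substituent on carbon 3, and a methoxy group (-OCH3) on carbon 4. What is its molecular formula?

Atom tally by fragment:
  F3CCH2 → C:2 H:2 F:3
  CH(OH) → C:1 H:2 O:1
  CH(Br) → C:1 H:1 Br:1
  CH(OCH3) → C:2 H:4 O:1
  CH3 → C:1 H:3
Element totals:
  C: 7
  H: 12
  Br: 1
  F: 3
  O: 2

C7H12BrF3O2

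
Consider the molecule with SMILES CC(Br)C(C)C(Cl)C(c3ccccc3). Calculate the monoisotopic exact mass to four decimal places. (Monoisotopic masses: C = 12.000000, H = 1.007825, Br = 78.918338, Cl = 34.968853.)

274.0124

Atom tally by fragment:
  CH3 → C:1 H:3
  CH(Br) → C:1 H:1 Br:1
  CH(CH3) → C:2 H:4
  CH(Cl) → C:1 H:1 Cl:1
  CH2C6H5 → C:7 H:7
Element totals:
  C: 12
  H: 16
  Br: 1
  Cl: 1
Molecular formula: C12H16BrCl.
  M = 12(12.0) + 16(1.007825) + 78.918338 + 34.968853
    = 144.000000 + 16.125200 + 78.918338 + 34.968853 = 274.012391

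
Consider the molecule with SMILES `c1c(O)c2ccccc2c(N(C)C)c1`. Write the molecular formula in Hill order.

C12H13NO

Atom tally by fragment:
  naphthalene ring system core → C:10 H:8
  (− 2 ring H displaced by substituents)
  + OH → O:1 H:1
  + N(CH3)2 → N:1 C:2 H:6
Element totals:
  C: 12
  H: 13
  N: 1
  O: 1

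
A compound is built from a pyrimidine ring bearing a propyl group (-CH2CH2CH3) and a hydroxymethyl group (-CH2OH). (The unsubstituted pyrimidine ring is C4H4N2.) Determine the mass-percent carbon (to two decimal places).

63.13%

Atom tally by fragment:
  pyrimidine ring core → C:4 H:4 N:2
  (− 2 ring H displaced by substituents)
  + CH2CH2CH3 → C:3 H:7
  + CH2OH → C:1 H:3 O:1
Element totals:
  C: 8
  H: 12
  N: 2
  O: 1
Molecular formula: C8H12N2O.
Molar mass = 152.197 g/mol.
Mass from C: 8 × 12.011 = 96.088 g/mol.
%C = 96.088 / 152.197 × 100 = 63.13%.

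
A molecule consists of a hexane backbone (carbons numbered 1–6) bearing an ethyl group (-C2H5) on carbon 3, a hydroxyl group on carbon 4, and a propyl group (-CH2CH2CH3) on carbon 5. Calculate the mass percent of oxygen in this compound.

Atom tally by fragment:
  CH3 → C:1 H:3
  CH2 → C:1 H:2
  CH(C2H5) → C:3 H:6
  CH(OH) → C:1 H:2 O:1
  CH(CH2CH2CH3) → C:4 H:8
  CH3 → C:1 H:3
Element totals:
  C: 11
  H: 24
  O: 1
Molecular formula: C11H24O.
Molar mass = 172.312 g/mol.
Mass from O: 1 × 15.999 = 15.999 g/mol.
%O = 15.999 / 172.312 × 100 = 9.28%.

9.28%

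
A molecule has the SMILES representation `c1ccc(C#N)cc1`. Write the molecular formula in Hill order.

Atom tally by fragment:
  benzene ring core → C:6 H:6
  (− 1 ring H displaced by substituents)
  + CN → C:1 N:1
Element totals:
  C: 7
  H: 5
  N: 1

C7H5N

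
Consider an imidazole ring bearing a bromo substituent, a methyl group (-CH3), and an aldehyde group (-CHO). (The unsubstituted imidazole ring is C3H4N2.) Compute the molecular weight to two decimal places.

189.01 g/mol

Atom tally by fragment:
  imidazole ring core → C:3 H:4 N:2
  (− 3 ring H displaced by substituents)
  + Br → Br:1
  + CH3 → C:1 H:3
  + CHO → C:1 H:1 O:1
Element totals:
  C: 5
  H: 5
  Br: 1
  N: 2
  O: 1
Molecular formula: C5H5BrN2O.
  M = 5(12.011) + 5(1.008) + 79.904 + 2(14.007) + 15.999
    = 60.055 + 5.040 + 79.904 + 28.014 + 15.999 = 189.012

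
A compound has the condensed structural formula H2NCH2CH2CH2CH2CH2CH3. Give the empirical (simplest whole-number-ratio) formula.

C6H15N

Element totals:
  C: 6
  H: 15
  N: 1
Molecular formula: C6H15N.
gcd of subscripts (6, 15, 1) = 1, so the empirical formula equals the molecular formula.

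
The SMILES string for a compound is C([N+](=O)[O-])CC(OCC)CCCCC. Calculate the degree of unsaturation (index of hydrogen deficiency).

Atom tally by fragment:
  O2NCH2 → C:1 H:2 N:1 O:2
  CH2 → C:1 H:2
  CH(OC2H5) → C:3 H:6 O:1
  CH2 → C:1 H:2
  CH2 → C:1 H:2
  CH2 → C:1 H:2
  CH2 → C:1 H:2
  CH3 → C:1 H:3
Element totals:
  C: 10
  H: 21
  N: 1
  O: 3
Molecular formula: C10H21NO3.
DoU = (2C + 2 + N − H − X) / 2 = (2·10 + 2 + 1 − 21 − 0) / 2 = 1.

1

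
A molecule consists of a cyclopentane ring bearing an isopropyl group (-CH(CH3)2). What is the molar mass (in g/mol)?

Atom tally by fragment:
  cyclopentane ring core → C:5 H:10
  (− 1 ring H displaced by substituents)
  + CH(CH3)2 → C:3 H:7
Element totals:
  C: 8
  H: 16
Molecular formula: C8H16.
  M = 8(12.011) + 16(1.008)
    = 96.088 + 16.128 = 112.216

112.22 g/mol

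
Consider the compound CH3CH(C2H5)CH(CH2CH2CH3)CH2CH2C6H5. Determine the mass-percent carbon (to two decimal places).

Atom tally by fragment:
  CH3 → C:1 H:3
  CH(C2H5) → C:3 H:6
  CH(CH2CH2CH3) → C:4 H:8
  CH2 → C:1 H:2
  CH2C6H5 → C:7 H:7
Element totals:
  C: 16
  H: 26
Molecular formula: C16H26.
Molar mass = 218.384 g/mol.
Mass from C: 16 × 12.011 = 192.176 g/mol.
%C = 192.176 / 218.384 × 100 = 88.00%.

88.00%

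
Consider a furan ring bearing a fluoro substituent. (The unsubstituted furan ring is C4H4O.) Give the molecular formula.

C4H3FO

Atom tally by fragment:
  furan ring core → C:4 H:4 O:1
  (− 1 ring H displaced by substituents)
  + F → F:1
Element totals:
  C: 4
  H: 3
  F: 1
  O: 1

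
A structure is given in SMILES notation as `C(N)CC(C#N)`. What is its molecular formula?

Atom tally by fragment:
  H2NCH2 → C:1 H:4 N:1
  CH2 → C:1 H:2
  CH2CN → C:2 H:2 N:1
Element totals:
  C: 4
  H: 8
  N: 2

C4H8N2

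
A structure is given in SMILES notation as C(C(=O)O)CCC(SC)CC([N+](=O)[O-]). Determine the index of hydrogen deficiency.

Atom tally by fragment:
  HOOCCH2 → C:2 H:3 O:2
  CH2 → C:1 H:2
  CH2 → C:1 H:2
  CH(SCH3) → C:2 H:4 S:1
  CH2 → C:1 H:2
  CH2NO2 → C:1 H:2 N:1 O:2
Element totals:
  C: 8
  H: 15
  N: 1
  O: 4
  S: 1
Molecular formula: C8H15NO4S.
DoU = (2C + 2 + N − H − X) / 2 = (2·8 + 2 + 1 − 15 − 0) / 2 = 2.

2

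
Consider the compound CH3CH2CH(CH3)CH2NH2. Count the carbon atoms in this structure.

5

Atom tally by fragment:
  CH3 → C:1 H:3
  CH2 → C:1 H:2
  CH(CH3) → C:2 H:4
  CH2NH2 → C:1 H:4 N:1
Element totals:
  C: 5
  H: 13
  N: 1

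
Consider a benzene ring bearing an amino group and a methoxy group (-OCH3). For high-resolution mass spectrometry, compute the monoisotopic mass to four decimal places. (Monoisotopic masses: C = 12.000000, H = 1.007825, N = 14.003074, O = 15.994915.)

Atom tally by fragment:
  benzene ring core → C:6 H:6
  (− 2 ring H displaced by substituents)
  + NH2 → N:1 H:2
  + OCH3 → C:1 H:3 O:1
Element totals:
  C: 7
  H: 9
  N: 1
  O: 1
Molecular formula: C7H9NO.
  M = 7(12.0) + 9(1.007825) + 14.003074 + 15.994915
    = 84.000000 + 9.070425 + 14.003074 + 15.994915 = 123.068414

123.0684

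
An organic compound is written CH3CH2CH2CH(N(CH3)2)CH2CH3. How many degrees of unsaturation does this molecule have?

Atom tally by fragment:
  CH3 → C:1 H:3
  CH2 → C:1 H:2
  CH2 → C:1 H:2
  CH(N(CH3)2) → C:3 H:7 N:1
  CH2 → C:1 H:2
  CH3 → C:1 H:3
Element totals:
  C: 8
  H: 19
  N: 1
Molecular formula: C8H19N.
DoU = (2C + 2 + N − H − X) / 2 = (2·8 + 2 + 1 − 19 − 0) / 2 = 0.

0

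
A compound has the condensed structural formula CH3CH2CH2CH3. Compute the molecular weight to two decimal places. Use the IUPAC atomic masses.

58.12 g/mol

Atom tally by fragment:
  CH3 → C:1 H:3
  CH2 → C:1 H:2
  CH2 → C:1 H:2
  CH3 → C:1 H:3
Element totals:
  C: 4
  H: 10
Molecular formula: C4H10.
  M = 4(12.011) + 10(1.008)
    = 48.044 + 10.080 = 58.124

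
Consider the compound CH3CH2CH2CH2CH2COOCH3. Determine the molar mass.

130.19 g/mol

Atom tally by fragment:
  CH3 → C:1 H:3
  CH2 → C:1 H:2
  CH2 → C:1 H:2
  CH2 → C:1 H:2
  CH2COOCH3 → C:3 H:5 O:2
Element totals:
  C: 7
  H: 14
  O: 2
Molecular formula: C7H14O2.
  M = 7(12.011) + 14(1.008) + 2(15.999)
    = 84.077 + 14.112 + 31.998 = 130.187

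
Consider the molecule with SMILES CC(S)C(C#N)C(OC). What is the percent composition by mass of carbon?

49.63%

Atom tally by fragment:
  CH3 → C:1 H:3
  CH(SH) → C:1 H:2 S:1
  CH(CN) → C:2 H:1 N:1
  CH2OCH3 → C:2 H:5 O:1
Element totals:
  C: 6
  H: 11
  N: 1
  O: 1
  S: 1
Molecular formula: C6H11NOS.
Molar mass = 145.220 g/mol.
Mass from C: 6 × 12.011 = 72.066 g/mol.
%C = 72.066 / 145.220 × 100 = 49.63%.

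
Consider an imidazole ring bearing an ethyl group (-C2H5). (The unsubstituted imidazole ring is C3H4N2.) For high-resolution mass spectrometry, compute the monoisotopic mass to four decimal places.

96.0687

Atom tally by fragment:
  imidazole ring core → C:3 H:4 N:2
  (− 1 ring H displaced by substituents)
  + C2H5 → C:2 H:5
Element totals:
  C: 5
  H: 8
  N: 2
Molecular formula: C5H8N2.
  M = 5(12.0) + 8(1.007825) + 2(14.003074)
    = 60.000000 + 8.062600 + 28.006148 = 96.068748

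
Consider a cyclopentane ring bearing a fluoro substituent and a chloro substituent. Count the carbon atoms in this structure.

5

Atom tally by fragment:
  cyclopentane ring core → C:5 H:10
  (− 2 ring H displaced by substituents)
  + F → F:1
  + Cl → Cl:1
Element totals:
  C: 5
  H: 8
  Cl: 1
  F: 1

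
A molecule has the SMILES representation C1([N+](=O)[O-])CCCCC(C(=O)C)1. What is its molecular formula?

Atom tally by fragment:
  cyclohexane ring core → C:6 H:12
  (− 2 ring H displaced by substituents)
  + NO2 → N:1 O:2
  + COCH3 → C:2 H:3 O:1
Element totals:
  C: 8
  H: 13
  N: 1
  O: 3

C8H13NO3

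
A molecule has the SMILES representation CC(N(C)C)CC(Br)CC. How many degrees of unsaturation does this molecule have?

Atom tally by fragment:
  CH3 → C:1 H:3
  CH(N(CH3)2) → C:3 H:7 N:1
  CH2 → C:1 H:2
  CH(Br) → C:1 H:1 Br:1
  CH2 → C:1 H:2
  CH3 → C:1 H:3
Element totals:
  C: 8
  H: 18
  Br: 1
  N: 1
Molecular formula: C8H18BrN.
DoU = (2C + 2 + N − H − X) / 2 = (2·8 + 2 + 1 − 18 − 1) / 2 = 0.

0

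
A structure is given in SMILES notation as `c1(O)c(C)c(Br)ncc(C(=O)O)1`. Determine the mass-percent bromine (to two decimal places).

34.44%

Atom tally by fragment:
  pyridine ring core → C:5 H:5 N:1
  (− 4 ring H displaced by substituents)
  + OH → O:1 H:1
  + CH3 → C:1 H:3
  + Br → Br:1
  + COOH → C:1 H:1 O:2
Element totals:
  C: 7
  H: 6
  Br: 1
  N: 1
  O: 3
Molecular formula: C7H6BrNO3.
Molar mass = 232.033 g/mol.
Mass from Br: 1 × 79.904 = 79.904 g/mol.
%Br = 79.904 / 232.033 × 100 = 34.44%.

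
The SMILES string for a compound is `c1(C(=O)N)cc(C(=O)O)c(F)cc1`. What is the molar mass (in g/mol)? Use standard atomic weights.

183.14 g/mol

Atom tally by fragment:
  benzene ring core → C:6 H:6
  (− 3 ring H displaced by substituents)
  + CONH2 → C:1 H:2 O:1 N:1
  + COOH → C:1 H:1 O:2
  + F → F:1
Element totals:
  C: 8
  H: 6
  F: 1
  N: 1
  O: 3
Molecular formula: C8H6FNO3.
  M = 8(12.011) + 6(1.008) + 18.998 + 14.007 + 3(15.999)
    = 96.088 + 6.048 + 18.998 + 14.007 + 47.997 = 183.138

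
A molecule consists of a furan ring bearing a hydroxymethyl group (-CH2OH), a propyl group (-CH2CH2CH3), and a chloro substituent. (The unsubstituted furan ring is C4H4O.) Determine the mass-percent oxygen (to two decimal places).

18.32%

Atom tally by fragment:
  furan ring core → C:4 H:4 O:1
  (− 3 ring H displaced by substituents)
  + CH2OH → C:1 H:3 O:1
  + CH2CH2CH3 → C:3 H:7
  + Cl → Cl:1
Element totals:
  C: 8
  H: 11
  Cl: 1
  O: 2
Molecular formula: C8H11ClO2.
Molar mass = 174.624 g/mol.
Mass from O: 2 × 15.999 = 31.998 g/mol.
%O = 31.998 / 174.624 × 100 = 18.32%.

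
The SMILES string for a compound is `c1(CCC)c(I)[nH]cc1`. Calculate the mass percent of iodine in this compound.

Atom tally by fragment:
  pyrrole ring core → C:4 H:5 N:1
  (− 2 ring H displaced by substituents)
  + CH2CH2CH3 → C:3 H:7
  + I → I:1
Element totals:
  C: 7
  H: 10
  I: 1
  N: 1
Molecular formula: C7H10IN.
Molar mass = 235.068 g/mol.
Mass from I: 1 × 126.904 = 126.904 g/mol.
%I = 126.904 / 235.068 × 100 = 53.99%.

53.99%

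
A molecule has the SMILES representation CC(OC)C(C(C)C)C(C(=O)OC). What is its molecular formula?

Atom tally by fragment:
  CH3 → C:1 H:3
  CH(OCH3) → C:2 H:4 O:1
  CH(CH(CH3)2) → C:4 H:8
  CH2COOCH3 → C:3 H:5 O:2
Element totals:
  C: 10
  H: 20
  O: 3

C10H20O3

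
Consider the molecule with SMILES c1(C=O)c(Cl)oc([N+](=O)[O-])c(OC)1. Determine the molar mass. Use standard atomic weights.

205.55 g/mol

Atom tally by fragment:
  furan ring core → C:4 H:4 O:1
  (− 4 ring H displaced by substituents)
  + CHO → C:1 H:1 O:1
  + Cl → Cl:1
  + NO2 → N:1 O:2
  + OCH3 → C:1 H:3 O:1
Element totals:
  C: 6
  H: 4
  Cl: 1
  N: 1
  O: 5
Molecular formula: C6H4ClNO5.
  M = 6(12.011) + 4(1.008) + 35.45 + 14.007 + 5(15.999)
    = 72.066 + 4.032 + 35.450 + 14.007 + 79.995 = 205.550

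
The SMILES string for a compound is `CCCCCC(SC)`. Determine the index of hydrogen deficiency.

Atom tally by fragment:
  CH3 → C:1 H:3
  CH2 → C:1 H:2
  CH2 → C:1 H:2
  CH2 → C:1 H:2
  CH2 → C:1 H:2
  CH2SCH3 → C:2 H:5 S:1
Element totals:
  C: 7
  H: 16
  S: 1
Molecular formula: C7H16S.
DoU = (2C + 2 + N − H − X) / 2 = (2·7 + 2 + 0 − 16 − 0) / 2 = 0.

0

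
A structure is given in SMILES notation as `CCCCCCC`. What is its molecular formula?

Atom tally by fragment:
  CH3 → C:1 H:3
  CH2 → C:1 H:2
  CH2 → C:1 H:2
  CH2 → C:1 H:2
  CH2 → C:1 H:2
  CH2 → C:1 H:2
  CH3 → C:1 H:3
Element totals:
  C: 7
  H: 16

C7H16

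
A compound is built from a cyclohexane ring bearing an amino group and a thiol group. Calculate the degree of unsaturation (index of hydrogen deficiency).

1

Atom tally by fragment:
  cyclohexane ring core → C:6 H:12
  (− 2 ring H displaced by substituents)
  + NH2 → N:1 H:2
  + SH → S:1 H:1
Element totals:
  C: 6
  H: 13
  N: 1
  S: 1
Molecular formula: C6H13NS.
DoU = (2C + 2 + N − H − X) / 2 = (2·6 + 2 + 1 − 13 − 0) / 2 = 1.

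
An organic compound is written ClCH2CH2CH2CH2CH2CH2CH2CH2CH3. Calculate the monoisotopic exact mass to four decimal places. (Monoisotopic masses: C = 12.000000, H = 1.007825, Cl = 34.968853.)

Element totals:
  C: 9
  H: 19
  Cl: 1
Molecular formula: C9H19Cl.
  M = 9(12.0) + 19(1.007825) + 34.968853
    = 108.000000 + 19.148675 + 34.968853 = 162.117528

162.1175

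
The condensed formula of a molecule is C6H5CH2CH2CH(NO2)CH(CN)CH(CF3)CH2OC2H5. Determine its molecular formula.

Element totals:
  C: 16
  H: 19
  F: 3
  N: 2
  O: 3

C16H19F3N2O3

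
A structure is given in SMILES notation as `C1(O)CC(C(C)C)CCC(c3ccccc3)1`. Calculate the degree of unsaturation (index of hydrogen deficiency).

5

Atom tally by fragment:
  cyclohexane ring core → C:6 H:12
  (− 3 ring H displaced by substituents)
  + OH → O:1 H:1
  + CH(CH3)2 → C:3 H:7
  + C6H5 → C:6 H:5
Element totals:
  C: 15
  H: 22
  O: 1
Molecular formula: C15H22O.
DoU = (2C + 2 + N − H − X) / 2 = (2·15 + 2 + 0 − 22 − 0) / 2 = 5.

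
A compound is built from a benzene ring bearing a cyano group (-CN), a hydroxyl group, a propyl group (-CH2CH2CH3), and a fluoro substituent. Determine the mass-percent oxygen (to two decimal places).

8.93%

Atom tally by fragment:
  benzene ring core → C:6 H:6
  (− 4 ring H displaced by substituents)
  + CN → C:1 N:1
  + OH → O:1 H:1
  + CH2CH2CH3 → C:3 H:7
  + F → F:1
Element totals:
  C: 10
  H: 10
  F: 1
  N: 1
  O: 1
Molecular formula: C10H10FNO.
Molar mass = 179.194 g/mol.
Mass from O: 1 × 15.999 = 15.999 g/mol.
%O = 15.999 / 179.194 × 100 = 8.93%.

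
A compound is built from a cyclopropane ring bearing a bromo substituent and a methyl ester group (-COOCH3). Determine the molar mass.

Atom tally by fragment:
  cyclopropane ring core → C:3 H:6
  (− 2 ring H displaced by substituents)
  + Br → Br:1
  + COOCH3 → C:2 H:3 O:2
Element totals:
  C: 5
  H: 7
  Br: 1
  O: 2
Molecular formula: C5H7BrO2.
  M = 5(12.011) + 7(1.008) + 79.904 + 2(15.999)
    = 60.055 + 7.056 + 79.904 + 31.998 = 179.013

179.01 g/mol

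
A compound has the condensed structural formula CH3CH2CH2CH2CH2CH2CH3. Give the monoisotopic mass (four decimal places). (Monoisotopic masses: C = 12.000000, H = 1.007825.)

100.1252

Atom tally by fragment:
  CH3 → C:1 H:3
  CH2 → C:1 H:2
  CH2 → C:1 H:2
  CH2 → C:1 H:2
  CH2 → C:1 H:2
  CH2 → C:1 H:2
  CH3 → C:1 H:3
Element totals:
  C: 7
  H: 16
Molecular formula: C7H16.
  M = 7(12.0) + 16(1.007825)
    = 84.000000 + 16.125200 = 100.125200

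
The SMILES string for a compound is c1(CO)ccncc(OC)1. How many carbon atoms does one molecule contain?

7

Atom tally by fragment:
  pyridine ring core → C:5 H:5 N:1
  (− 2 ring H displaced by substituents)
  + CH2OH → C:1 H:3 O:1
  + OCH3 → C:1 H:3 O:1
Element totals:
  C: 7
  H: 9
  N: 1
  O: 2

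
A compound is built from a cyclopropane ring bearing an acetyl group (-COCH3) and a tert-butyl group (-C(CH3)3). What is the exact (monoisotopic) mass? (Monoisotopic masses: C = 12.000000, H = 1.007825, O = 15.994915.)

Atom tally by fragment:
  cyclopropane ring core → C:3 H:6
  (− 2 ring H displaced by substituents)
  + COCH3 → C:2 H:3 O:1
  + C(CH3)3 → C:4 H:9
Element totals:
  C: 9
  H: 16
  O: 1
Molecular formula: C9H16O.
  M = 9(12.0) + 16(1.007825) + 15.994915
    = 108.000000 + 16.125200 + 15.994915 = 140.120115

140.1201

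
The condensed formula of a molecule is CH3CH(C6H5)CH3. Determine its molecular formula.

Atom tally by fragment:
  CH3 → C:1 H:3
  CH(C6H5) → C:7 H:6
  CH3 → C:1 H:3
Element totals:
  C: 9
  H: 12

C9H12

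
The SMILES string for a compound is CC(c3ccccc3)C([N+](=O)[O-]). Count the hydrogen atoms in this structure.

11

Atom tally by fragment:
  CH3 → C:1 H:3
  CH(C6H5) → C:7 H:6
  CH2NO2 → C:1 H:2 N:1 O:2
Element totals:
  C: 9
  H: 11
  N: 1
  O: 2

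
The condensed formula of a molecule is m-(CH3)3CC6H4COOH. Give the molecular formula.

C11H14O2

Atom tally by fragment:
  benzene ring core → C:6 H:6
  (− 2 ring H displaced by substituents)
  + C(CH3)3 → C:4 H:9
  + COOH → C:1 H:1 O:2
Element totals:
  C: 11
  H: 14
  O: 2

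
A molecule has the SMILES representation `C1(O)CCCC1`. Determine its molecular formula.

C5H10O

Atom tally by fragment:
  cyclopentane ring core → C:5 H:10
  (− 1 ring H displaced by substituents)
  + OH → O:1 H:1
Element totals:
  C: 5
  H: 10
  O: 1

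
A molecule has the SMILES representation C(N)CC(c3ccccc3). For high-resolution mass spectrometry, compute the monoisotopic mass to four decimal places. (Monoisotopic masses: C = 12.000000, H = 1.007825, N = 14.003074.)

Atom tally by fragment:
  H2NCH2 → C:1 H:4 N:1
  CH2 → C:1 H:2
  CH2C6H5 → C:7 H:7
Element totals:
  C: 9
  H: 13
  N: 1
Molecular formula: C9H13N.
  M = 9(12.0) + 13(1.007825) + 14.003074
    = 108.000000 + 13.101725 + 14.003074 = 135.104799

135.1048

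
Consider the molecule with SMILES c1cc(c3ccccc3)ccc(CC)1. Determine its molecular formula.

Atom tally by fragment:
  benzene ring core → C:6 H:6
  (− 2 ring H displaced by substituents)
  + C6H5 → C:6 H:5
  + C2H5 → C:2 H:5
Element totals:
  C: 14
  H: 14

C14H14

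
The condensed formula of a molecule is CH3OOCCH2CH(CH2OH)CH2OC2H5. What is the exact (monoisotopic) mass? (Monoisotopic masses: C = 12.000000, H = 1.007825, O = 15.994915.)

176.1049

Atom tally by fragment:
  CH3OOCCH2 → C:3 H:5 O:2
  CH(CH2OH) → C:2 H:4 O:1
  CH2OC2H5 → C:3 H:7 O:1
Element totals:
  C: 8
  H: 16
  O: 4
Molecular formula: C8H16O4.
  M = 8(12.0) + 16(1.007825) + 4(15.994915)
    = 96.000000 + 16.125200 + 63.979660 = 176.104860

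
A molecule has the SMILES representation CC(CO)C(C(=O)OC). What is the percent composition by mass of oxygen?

Atom tally by fragment:
  CH3 → C:1 H:3
  CH(CH2OH) → C:2 H:4 O:1
  CH2COOCH3 → C:3 H:5 O:2
Element totals:
  C: 6
  H: 12
  O: 3
Molecular formula: C6H12O3.
Molar mass = 132.159 g/mol.
Mass from O: 3 × 15.999 = 47.997 g/mol.
%O = 47.997 / 132.159 × 100 = 36.32%.

36.32%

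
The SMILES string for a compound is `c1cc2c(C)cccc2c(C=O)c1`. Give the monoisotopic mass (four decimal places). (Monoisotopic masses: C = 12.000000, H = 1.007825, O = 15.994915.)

170.0732

Atom tally by fragment:
  naphthalene ring system core → C:10 H:8
  (− 2 ring H displaced by substituents)
  + CH3 → C:1 H:3
  + CHO → C:1 H:1 O:1
Element totals:
  C: 12
  H: 10
  O: 1
Molecular formula: C12H10O.
  M = 12(12.0) + 10(1.007825) + 15.994915
    = 144.000000 + 10.078250 + 15.994915 = 170.073165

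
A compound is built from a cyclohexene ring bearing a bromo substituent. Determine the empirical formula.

C6H9Br

Atom tally by fragment:
  cyclohexene ring core → C:6 H:10
  (− 1 ring H displaced by substituents)
  + Br → Br:1
Element totals:
  C: 6
  H: 9
  Br: 1
Molecular formula: C6H9Br.
gcd of subscripts (1, 6, 9) = 1, so the empirical formula equals the molecular formula.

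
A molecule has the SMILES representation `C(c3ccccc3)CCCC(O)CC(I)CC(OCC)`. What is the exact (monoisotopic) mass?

Atom tally by fragment:
  C6H5CH2 → C:7 H:7
  CH2 → C:1 H:2
  CH2 → C:1 H:2
  CH2 → C:1 H:2
  CH(OH) → C:1 H:2 O:1
  CH2 → C:1 H:2
  CH(I) → C:1 H:1 I:1
  CH2 → C:1 H:2
  CH2OC2H5 → C:3 H:7 O:1
Element totals:
  C: 17
  H: 27
  I: 1
  O: 2
Molecular formula: C17H27IO2.
  M = 17(12.0) + 27(1.007825) + 126.904472 + 2(15.994915)
    = 204.000000 + 27.211275 + 126.904472 + 31.989830 = 390.105577

390.1056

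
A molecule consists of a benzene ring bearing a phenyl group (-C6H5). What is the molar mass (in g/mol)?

Atom tally by fragment:
  benzene ring core → C:6 H:6
  (− 1 ring H displaced by substituents)
  + C6H5 → C:6 H:5
Element totals:
  C: 12
  H: 10
Molecular formula: C12H10.
  M = 12(12.011) + 10(1.008)
    = 144.132 + 10.080 = 154.212

154.21 g/mol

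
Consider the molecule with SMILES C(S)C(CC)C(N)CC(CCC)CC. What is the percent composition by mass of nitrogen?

Atom tally by fragment:
  HSCH2 → C:1 H:3 S:1
  CH(C2H5) → C:3 H:6
  CH(NH2) → C:1 H:3 N:1
  CH2 → C:1 H:2
  CH(CH2CH2CH3) → C:4 H:8
  CH2 → C:1 H:2
  CH3 → C:1 H:3
Element totals:
  C: 12
  H: 27
  N: 1
  S: 1
Molecular formula: C12H27NS.
Molar mass = 217.415 g/mol.
Mass from N: 1 × 14.007 = 14.007 g/mol.
%N = 14.007 / 217.415 × 100 = 6.44%.

6.44%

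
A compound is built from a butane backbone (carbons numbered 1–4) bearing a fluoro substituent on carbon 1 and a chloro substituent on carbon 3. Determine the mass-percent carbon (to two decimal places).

43.46%

Atom tally by fragment:
  FCH2 → C:1 H:2 F:1
  CH2 → C:1 H:2
  CH(Cl) → C:1 H:1 Cl:1
  CH3 → C:1 H:3
Element totals:
  C: 4
  H: 8
  Cl: 1
  F: 1
Molecular formula: C4H8ClF.
Molar mass = 110.556 g/mol.
Mass from C: 4 × 12.011 = 48.044 g/mol.
%C = 48.044 / 110.556 × 100 = 43.46%.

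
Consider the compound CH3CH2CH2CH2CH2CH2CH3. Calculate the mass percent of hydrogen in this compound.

16.10%

Element totals:
  C: 7
  H: 16
Molecular formula: C7H16.
Molar mass = 100.205 g/mol.
Mass from H: 16 × 1.008 = 16.128 g/mol.
%H = 16.128 / 100.205 × 100 = 16.10%.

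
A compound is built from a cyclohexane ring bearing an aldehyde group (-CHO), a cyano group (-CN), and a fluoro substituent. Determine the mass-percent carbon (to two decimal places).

61.92%

Atom tally by fragment:
  cyclohexane ring core → C:6 H:12
  (− 3 ring H displaced by substituents)
  + CHO → C:1 H:1 O:1
  + CN → C:1 N:1
  + F → F:1
Element totals:
  C: 8
  H: 10
  F: 1
  N: 1
  O: 1
Molecular formula: C8H10FNO.
Molar mass = 155.172 g/mol.
Mass from C: 8 × 12.011 = 96.088 g/mol.
%C = 96.088 / 155.172 × 100 = 61.92%.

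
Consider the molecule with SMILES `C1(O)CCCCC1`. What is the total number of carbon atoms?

6

Atom tally by fragment:
  cyclohexane ring core → C:6 H:12
  (− 1 ring H displaced by substituents)
  + OH → O:1 H:1
Element totals:
  C: 6
  H: 12
  O: 1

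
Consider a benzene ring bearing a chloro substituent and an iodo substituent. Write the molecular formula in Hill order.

C6H4ClI

Atom tally by fragment:
  benzene ring core → C:6 H:6
  (− 2 ring H displaced by substituents)
  + Cl → Cl:1
  + I → I:1
Element totals:
  C: 6
  H: 4
  Cl: 1
  I: 1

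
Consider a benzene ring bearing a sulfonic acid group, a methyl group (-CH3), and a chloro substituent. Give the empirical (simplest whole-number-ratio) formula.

Atom tally by fragment:
  benzene ring core → C:6 H:6
  (− 3 ring H displaced by substituents)
  + SO3H → S:1 O:3 H:1
  + CH3 → C:1 H:3
  + Cl → Cl:1
Element totals:
  C: 7
  H: 7
  Cl: 1
  O: 3
  S: 1
Molecular formula: C7H7ClO3S.
gcd of subscripts (7, 1, 7, 3, 1) = 1, so the empirical formula equals the molecular formula.

C7H7ClO3S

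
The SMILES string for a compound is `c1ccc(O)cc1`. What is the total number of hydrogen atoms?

Atom tally by fragment:
  benzene ring core → C:6 H:6
  (− 1 ring H displaced by substituents)
  + OH → O:1 H:1
Element totals:
  C: 6
  H: 6
  O: 1

6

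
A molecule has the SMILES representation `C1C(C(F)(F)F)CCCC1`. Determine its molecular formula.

C7H11F3

Atom tally by fragment:
  cyclohexane ring core → C:6 H:12
  (− 1 ring H displaced by substituents)
  + CF3 → C:1 F:3
Element totals:
  C: 7
  H: 11
  F: 3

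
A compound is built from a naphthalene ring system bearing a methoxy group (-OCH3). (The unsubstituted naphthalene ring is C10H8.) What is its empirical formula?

C11H10O

Atom tally by fragment:
  naphthalene ring system core → C:10 H:8
  (− 1 ring H displaced by substituents)
  + OCH3 → C:1 H:3 O:1
Element totals:
  C: 11
  H: 10
  O: 1
Molecular formula: C11H10O.
gcd of subscripts (11, 10, 1) = 1, so the empirical formula equals the molecular formula.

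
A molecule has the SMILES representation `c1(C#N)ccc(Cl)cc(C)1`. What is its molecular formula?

C8H6ClN

Atom tally by fragment:
  benzene ring core → C:6 H:6
  (− 3 ring H displaced by substituents)
  + CN → C:1 N:1
  + Cl → Cl:1
  + CH3 → C:1 H:3
Element totals:
  C: 8
  H: 6
  Cl: 1
  N: 1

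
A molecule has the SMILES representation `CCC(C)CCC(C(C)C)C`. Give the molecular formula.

C11H24

Atom tally by fragment:
  CH3 → C:1 H:3
  CH2 → C:1 H:2
  CH(CH3) → C:2 H:4
  CH2 → C:1 H:2
  CH2 → C:1 H:2
  CH(CH(CH3)2) → C:4 H:8
  CH3 → C:1 H:3
Element totals:
  C: 11
  H: 24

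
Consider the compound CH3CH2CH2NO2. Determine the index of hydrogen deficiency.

1

Atom tally by fragment:
  CH3 → C:1 H:3
  CH2 → C:1 H:2
  CH2NO2 → C:1 H:2 N:1 O:2
Element totals:
  C: 3
  H: 7
  N: 1
  O: 2
Molecular formula: C3H7NO2.
DoU = (2C + 2 + N − H − X) / 2 = (2·3 + 2 + 1 − 7 − 0) / 2 = 1.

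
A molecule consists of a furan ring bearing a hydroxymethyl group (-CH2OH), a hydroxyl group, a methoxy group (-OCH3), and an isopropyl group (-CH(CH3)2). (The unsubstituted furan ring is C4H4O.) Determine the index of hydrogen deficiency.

3

Atom tally by fragment:
  furan ring core → C:4 H:4 O:1
  (− 4 ring H displaced by substituents)
  + CH2OH → C:1 H:3 O:1
  + OH → O:1 H:1
  + OCH3 → C:1 H:3 O:1
  + CH(CH3)2 → C:3 H:7
Element totals:
  C: 9
  H: 14
  O: 4
Molecular formula: C9H14O4.
DoU = (2C + 2 + N − H − X) / 2 = (2·9 + 2 + 0 − 14 − 0) / 2 = 3.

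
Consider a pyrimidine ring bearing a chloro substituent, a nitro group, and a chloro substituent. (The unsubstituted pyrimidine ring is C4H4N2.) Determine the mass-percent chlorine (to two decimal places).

36.55%

Atom tally by fragment:
  pyrimidine ring core → C:4 H:4 N:2
  (− 3 ring H displaced by substituents)
  + Cl → Cl:1
  + NO2 → N:1 O:2
  + Cl → Cl:1
Element totals:
  C: 4
  H: 1
  Cl: 2
  N: 3
  O: 2
Molecular formula: C4HCl2N3O2.
Molar mass = 193.971 g/mol.
Mass from Cl: 2 × 35.45 = 70.900 g/mol.
%Cl = 70.900 / 193.971 × 100 = 36.55%.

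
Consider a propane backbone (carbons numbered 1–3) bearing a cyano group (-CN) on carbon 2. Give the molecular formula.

Atom tally by fragment:
  CH3 → C:1 H:3
  CH(CN) → C:2 H:1 N:1
  CH3 → C:1 H:3
Element totals:
  C: 4
  H: 7
  N: 1

C4H7N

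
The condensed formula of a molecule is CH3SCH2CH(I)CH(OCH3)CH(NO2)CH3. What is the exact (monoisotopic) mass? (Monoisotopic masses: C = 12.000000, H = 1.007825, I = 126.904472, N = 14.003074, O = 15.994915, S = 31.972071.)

318.9739

Element totals:
  C: 7
  H: 14
  I: 1
  N: 1
  O: 3
  S: 1
Molecular formula: C7H14INO3S.
  M = 7(12.0) + 14(1.007825) + 126.904472 + 14.003074 + 3(15.994915) + 31.972071
    = 84.000000 + 14.109550 + 126.904472 + 14.003074 + 47.984745 + 31.972071 = 318.973912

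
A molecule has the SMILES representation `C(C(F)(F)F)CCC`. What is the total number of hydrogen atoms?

Atom tally by fragment:
  F3CCH2 → C:2 H:2 F:3
  CH2 → C:1 H:2
  CH2 → C:1 H:2
  CH3 → C:1 H:3
Element totals:
  C: 5
  H: 9
  F: 3

9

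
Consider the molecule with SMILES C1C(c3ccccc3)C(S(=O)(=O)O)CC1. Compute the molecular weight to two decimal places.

226.29 g/mol

Atom tally by fragment:
  cyclopentane ring core → C:5 H:10
  (− 2 ring H displaced by substituents)
  + C6H5 → C:6 H:5
  + SO3H → S:1 O:3 H:1
Element totals:
  C: 11
  H: 14
  O: 3
  S: 1
Molecular formula: C11H14O3S.
  M = 11(12.011) + 14(1.008) + 3(15.999) + 32.06
    = 132.121 + 14.112 + 47.997 + 32.060 = 226.290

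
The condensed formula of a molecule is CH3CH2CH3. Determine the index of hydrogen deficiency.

0

Element totals:
  C: 3
  H: 8
Molecular formula: C3H8.
DoU = (2C + 2 + N − H − X) / 2 = (2·3 + 2 + 0 − 8 − 0) / 2 = 0.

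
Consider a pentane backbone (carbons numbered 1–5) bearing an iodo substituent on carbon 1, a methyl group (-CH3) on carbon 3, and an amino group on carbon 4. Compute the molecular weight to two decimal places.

227.09 g/mol

Atom tally by fragment:
  ICH2 → C:1 H:2 I:1
  CH2 → C:1 H:2
  CH(CH3) → C:2 H:4
  CH(NH2) → C:1 H:3 N:1
  CH3 → C:1 H:3
Element totals:
  C: 6
  H: 14
  I: 1
  N: 1
Molecular formula: C6H14IN.
  M = 6(12.011) + 14(1.008) + 126.904 + 14.007
    = 72.066 + 14.112 + 126.904 + 14.007 = 227.089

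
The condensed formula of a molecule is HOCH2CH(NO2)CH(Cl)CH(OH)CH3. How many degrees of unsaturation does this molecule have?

1

Atom tally by fragment:
  HOCH2 → C:1 H:3 O:1
  CH(NO2) → C:1 H:1 N:1 O:2
  CH(Cl) → C:1 H:1 Cl:1
  CH(OH) → C:1 H:2 O:1
  CH3 → C:1 H:3
Element totals:
  C: 5
  H: 10
  Cl: 1
  N: 1
  O: 4
Molecular formula: C5H10ClNO4.
DoU = (2C + 2 + N − H − X) / 2 = (2·5 + 2 + 1 − 10 − 1) / 2 = 1.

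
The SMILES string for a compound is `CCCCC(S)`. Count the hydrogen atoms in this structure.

Atom tally by fragment:
  CH3 → C:1 H:3
  CH2 → C:1 H:2
  CH2 → C:1 H:2
  CH2 → C:1 H:2
  CH2SH → C:1 H:3 S:1
Element totals:
  C: 5
  H: 12
  S: 1

12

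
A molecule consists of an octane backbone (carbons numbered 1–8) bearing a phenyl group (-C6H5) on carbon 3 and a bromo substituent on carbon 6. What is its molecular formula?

Atom tally by fragment:
  CH3 → C:1 H:3
  CH2 → C:1 H:2
  CH(C6H5) → C:7 H:6
  CH2 → C:1 H:2
  CH2 → C:1 H:2
  CH(Br) → C:1 H:1 Br:1
  CH2 → C:1 H:2
  CH3 → C:1 H:3
Element totals:
  C: 14
  H: 21
  Br: 1

C14H21Br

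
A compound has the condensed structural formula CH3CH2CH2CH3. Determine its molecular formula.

Element totals:
  C: 4
  H: 10

C4H10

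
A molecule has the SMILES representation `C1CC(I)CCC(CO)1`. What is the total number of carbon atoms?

Atom tally by fragment:
  cyclohexane ring core → C:6 H:12
  (− 2 ring H displaced by substituents)
  + I → I:1
  + CH2OH → C:1 H:3 O:1
Element totals:
  C: 7
  H: 13
  I: 1
  O: 1

7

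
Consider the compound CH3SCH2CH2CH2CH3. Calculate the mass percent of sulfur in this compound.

Atom tally by fragment:
  CH3SCH2 → C:2 H:5 S:1
  CH2 → C:1 H:2
  CH2 → C:1 H:2
  CH3 → C:1 H:3
Element totals:
  C: 5
  H: 12
  S: 1
Molecular formula: C5H12S.
Molar mass = 104.211 g/mol.
Mass from S: 1 × 32.06 = 32.060 g/mol.
%S = 32.060 / 104.211 × 100 = 30.76%.

30.76%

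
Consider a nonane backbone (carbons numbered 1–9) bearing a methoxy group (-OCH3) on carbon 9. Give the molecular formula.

C10H22O

Atom tally by fragment:
  CH3 → C:1 H:3
  CH2 → C:1 H:2
  CH2 → C:1 H:2
  CH2 → C:1 H:2
  CH2 → C:1 H:2
  CH2 → C:1 H:2
  CH2 → C:1 H:2
  CH2 → C:1 H:2
  CH2OCH3 → C:2 H:5 O:1
Element totals:
  C: 10
  H: 22
  O: 1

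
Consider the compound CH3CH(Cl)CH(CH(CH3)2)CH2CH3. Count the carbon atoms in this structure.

8

Atom tally by fragment:
  CH3 → C:1 H:3
  CH(Cl) → C:1 H:1 Cl:1
  CH(CH(CH3)2) → C:4 H:8
  CH2 → C:1 H:2
  CH3 → C:1 H:3
Element totals:
  C: 8
  H: 17
  Cl: 1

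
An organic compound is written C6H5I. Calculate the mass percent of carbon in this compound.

35.32%

Element totals:
  C: 6
  H: 5
  I: 1
Molecular formula: C6H5I.
Molar mass = 204.010 g/mol.
Mass from C: 6 × 12.011 = 72.066 g/mol.
%C = 72.066 / 204.010 × 100 = 35.32%.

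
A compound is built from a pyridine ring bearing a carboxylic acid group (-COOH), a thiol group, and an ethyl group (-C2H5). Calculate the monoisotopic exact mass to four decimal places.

Atom tally by fragment:
  pyridine ring core → C:5 H:5 N:1
  (− 3 ring H displaced by substituents)
  + COOH → C:1 H:1 O:2
  + SH → S:1 H:1
  + C2H5 → C:2 H:5
Element totals:
  C: 8
  H: 9
  N: 1
  O: 2
  S: 1
Molecular formula: C8H9NO2S.
  M = 8(12.0) + 9(1.007825) + 14.003074 + 2(15.994915) + 31.972071
    = 96.000000 + 9.070425 + 14.003074 + 31.989830 + 31.972071 = 183.035400

183.0354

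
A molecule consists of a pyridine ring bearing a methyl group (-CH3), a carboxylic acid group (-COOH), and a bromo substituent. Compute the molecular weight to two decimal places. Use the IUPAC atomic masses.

Atom tally by fragment:
  pyridine ring core → C:5 H:5 N:1
  (− 3 ring H displaced by substituents)
  + CH3 → C:1 H:3
  + COOH → C:1 H:1 O:2
  + Br → Br:1
Element totals:
  C: 7
  H: 6
  Br: 1
  N: 1
  O: 2
Molecular formula: C7H6BrNO2.
  M = 7(12.011) + 6(1.008) + 79.904 + 14.007 + 2(15.999)
    = 84.077 + 6.048 + 79.904 + 14.007 + 31.998 = 216.034

216.03 g/mol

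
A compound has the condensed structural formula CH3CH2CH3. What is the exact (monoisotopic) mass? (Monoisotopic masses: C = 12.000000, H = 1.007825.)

Atom tally by fragment:
  CH3 → C:1 H:3
  CH2 → C:1 H:2
  CH3 → C:1 H:3
Element totals:
  C: 3
  H: 8
Molecular formula: C3H8.
  M = 3(12.0) + 8(1.007825)
    = 36.000000 + 8.062600 = 44.062600

44.0626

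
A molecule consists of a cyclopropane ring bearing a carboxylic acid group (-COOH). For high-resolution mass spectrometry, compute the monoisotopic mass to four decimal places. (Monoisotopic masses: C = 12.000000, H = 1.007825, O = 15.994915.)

86.0368

Atom tally by fragment:
  cyclopropane ring core → C:3 H:6
  (− 1 ring H displaced by substituents)
  + COOH → C:1 H:1 O:2
Element totals:
  C: 4
  H: 6
  O: 2
Molecular formula: C4H6O2.
  M = 4(12.0) + 6(1.007825) + 2(15.994915)
    = 48.000000 + 6.046950 + 31.989830 = 86.036780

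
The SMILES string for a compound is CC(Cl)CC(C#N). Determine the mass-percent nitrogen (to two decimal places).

Atom tally by fragment:
  CH3 → C:1 H:3
  CH(Cl) → C:1 H:1 Cl:1
  CH2 → C:1 H:2
  CH2CN → C:2 H:2 N:1
Element totals:
  C: 5
  H: 8
  Cl: 1
  N: 1
Molecular formula: C5H8ClN.
Molar mass = 117.576 g/mol.
Mass from N: 1 × 14.007 = 14.007 g/mol.
%N = 14.007 / 117.576 × 100 = 11.91%.

11.91%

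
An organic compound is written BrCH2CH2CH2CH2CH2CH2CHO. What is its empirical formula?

C7H13BrO

Element totals:
  C: 7
  H: 13
  Br: 1
  O: 1
Molecular formula: C7H13BrO.
gcd of subscripts (1, 7, 13, 1) = 1, so the empirical formula equals the molecular formula.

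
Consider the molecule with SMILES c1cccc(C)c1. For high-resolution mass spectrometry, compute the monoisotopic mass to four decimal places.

92.0626

Atom tally by fragment:
  benzene ring core → C:6 H:6
  (− 1 ring H displaced by substituents)
  + CH3 → C:1 H:3
Element totals:
  C: 7
  H: 8
Molecular formula: C7H8.
  M = 7(12.0) + 8(1.007825)
    = 84.000000 + 8.062600 = 92.062600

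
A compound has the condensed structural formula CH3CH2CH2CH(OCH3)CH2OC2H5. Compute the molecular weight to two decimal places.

146.23 g/mol

Element totals:
  C: 8
  H: 18
  O: 2
Molecular formula: C8H18O2.
  M = 8(12.011) + 18(1.008) + 2(15.999)
    = 96.088 + 18.144 + 31.998 = 146.230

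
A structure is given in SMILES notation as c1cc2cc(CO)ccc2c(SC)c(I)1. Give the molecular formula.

Atom tally by fragment:
  naphthalene ring system core → C:10 H:8
  (− 3 ring H displaced by substituents)
  + CH2OH → C:1 H:3 O:1
  + SCH3 → C:1 H:3 S:1
  + I → I:1
Element totals:
  C: 12
  H: 11
  I: 1
  O: 1
  S: 1

C12H11IOS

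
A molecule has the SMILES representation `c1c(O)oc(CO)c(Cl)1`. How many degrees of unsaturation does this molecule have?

3

Atom tally by fragment:
  furan ring core → C:4 H:4 O:1
  (− 3 ring H displaced by substituents)
  + OH → O:1 H:1
  + CH2OH → C:1 H:3 O:1
  + Cl → Cl:1
Element totals:
  C: 5
  H: 5
  Cl: 1
  O: 3
Molecular formula: C5H5ClO3.
DoU = (2C + 2 + N − H − X) / 2 = (2·5 + 2 + 0 − 5 − 1) / 2 = 3.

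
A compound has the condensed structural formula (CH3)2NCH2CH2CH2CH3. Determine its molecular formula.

Atom tally by fragment:
  (CH3)2NCH2 → C:3 H:8 N:1
  CH2 → C:1 H:2
  CH2 → C:1 H:2
  CH3 → C:1 H:3
Element totals:
  C: 6
  H: 15
  N: 1

C6H15N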